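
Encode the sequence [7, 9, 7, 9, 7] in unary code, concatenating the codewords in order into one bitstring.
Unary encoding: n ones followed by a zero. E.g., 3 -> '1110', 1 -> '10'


Encode each number as n ones followed by a terminating 0:
  7 -> 11111110 (8 bits)
  9 -> 1111111110 (10 bits)
  7 -> 11111110 (8 bits)
  9 -> 1111111110 (10 bits)
  7 -> 11111110 (8 bits)
Total length = 8 + 10 + 8 + 10 + 8 = 44 bits.

Unary([7, 9, 7, 9, 7]) = 11111110111111111011111110111111111011111110 (44 bits)


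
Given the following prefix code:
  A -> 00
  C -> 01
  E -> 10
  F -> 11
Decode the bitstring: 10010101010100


Decoding step by step:
Bits 10 -> E
Bits 01 -> C
Bits 01 -> C
Bits 01 -> C
Bits 01 -> C
Bits 01 -> C
Bits 00 -> A


Decoded message: ECCCCCA


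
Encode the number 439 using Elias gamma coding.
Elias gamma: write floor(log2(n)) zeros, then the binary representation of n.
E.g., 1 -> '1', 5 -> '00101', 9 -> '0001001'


num_bits = floor(log2(439)) + 1 = 9
leading_zeros = num_bits - 1 = 8
binary(439) = 110110111

Elias gamma(439) = '00000000' + '110110111' = 00000000110110111 (17 bits)


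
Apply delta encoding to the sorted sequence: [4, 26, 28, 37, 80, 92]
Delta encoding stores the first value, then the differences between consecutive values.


First value: 4
Deltas:
  26 - 4 = 22
  28 - 26 = 2
  37 - 28 = 9
  80 - 37 = 43
  92 - 80 = 12


Delta encoded: [4, 22, 2, 9, 43, 12]


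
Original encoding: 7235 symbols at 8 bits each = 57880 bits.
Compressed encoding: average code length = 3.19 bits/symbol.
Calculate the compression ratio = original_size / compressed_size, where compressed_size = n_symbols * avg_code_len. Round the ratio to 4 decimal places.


original_size = n_symbols * orig_bits = 7235 * 8 = 57880 bits
compressed_size = n_symbols * avg_code_len = 7235 * 3.19 = 23079.65 bits
ratio = original_size / compressed_size = 57880 / 23079.65 = 2.5078

Compression ratio = 2.5078


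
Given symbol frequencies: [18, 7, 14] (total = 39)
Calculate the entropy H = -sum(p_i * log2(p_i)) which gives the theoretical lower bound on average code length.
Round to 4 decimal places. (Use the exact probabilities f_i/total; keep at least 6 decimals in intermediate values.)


Per-symbol terms -p_i * log2(p_i) with p_i = f_i/39:
  p = 18/39 = 0.461538: log2(p) = -1.115477, -p*log2(p) = 0.514836
  p = 7/39 = 0.179487: log2(p) = -2.478047, -p*log2(p) = 0.444778
  p = 14/39 = 0.358974: log2(p) = -1.478047, -p*log2(p) = 0.530581
H = 0.514836 + 0.444778 + 0.530581 = 1.490195

H = 1.4902 bits/symbol


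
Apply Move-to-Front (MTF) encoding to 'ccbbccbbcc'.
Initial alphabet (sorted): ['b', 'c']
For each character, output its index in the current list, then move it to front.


MTF encoding:
'c': index 1 in ['b', 'c'] -> ['c', 'b']
'c': index 0 in ['c', 'b'] -> ['c', 'b']
'b': index 1 in ['c', 'b'] -> ['b', 'c']
'b': index 0 in ['b', 'c'] -> ['b', 'c']
'c': index 1 in ['b', 'c'] -> ['c', 'b']
'c': index 0 in ['c', 'b'] -> ['c', 'b']
'b': index 1 in ['c', 'b'] -> ['b', 'c']
'b': index 0 in ['b', 'c'] -> ['b', 'c']
'c': index 1 in ['b', 'c'] -> ['c', 'b']
'c': index 0 in ['c', 'b'] -> ['c', 'b']


Output: [1, 0, 1, 0, 1, 0, 1, 0, 1, 0]


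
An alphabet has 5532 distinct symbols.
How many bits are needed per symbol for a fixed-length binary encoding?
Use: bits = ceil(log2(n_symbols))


log2(5532) = 12.4336
Bracket: 2^12 = 4096 < 5532 <= 2^13 = 8192
So ceil(log2(5532)) = 13

bits = ceil(log2(5532)) = ceil(12.4336) = 13 bits


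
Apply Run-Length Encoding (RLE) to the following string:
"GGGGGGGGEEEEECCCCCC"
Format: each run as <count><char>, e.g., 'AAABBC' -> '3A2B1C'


Scanning runs left to right:
  i=0: run of 'G' x 8 -> '8G'
  i=8: run of 'E' x 5 -> '5E'
  i=13: run of 'C' x 6 -> '6C'

RLE = 8G5E6C


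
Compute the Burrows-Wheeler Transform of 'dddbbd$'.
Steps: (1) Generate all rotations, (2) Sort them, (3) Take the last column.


Rotations (sorted):
  0: $dddbbd -> last char: d
  1: bbd$ddd -> last char: d
  2: bd$dddb -> last char: b
  3: d$dddbb -> last char: b
  4: dbbd$dd -> last char: d
  5: ddbbd$d -> last char: d
  6: dddbbd$ -> last char: $


BWT = ddbbdd$


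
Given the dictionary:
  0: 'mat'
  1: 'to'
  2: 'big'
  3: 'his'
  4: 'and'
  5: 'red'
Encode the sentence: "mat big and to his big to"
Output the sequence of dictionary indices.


Look up each word in the dictionary:
  'mat' -> 0
  'big' -> 2
  'and' -> 4
  'to' -> 1
  'his' -> 3
  'big' -> 2
  'to' -> 1

Encoded: [0, 2, 4, 1, 3, 2, 1]


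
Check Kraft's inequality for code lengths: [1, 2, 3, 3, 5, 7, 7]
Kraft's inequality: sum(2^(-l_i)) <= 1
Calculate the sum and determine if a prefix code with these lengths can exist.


Sum = 2^(-1) + 2^(-2) + 2^(-3) + 2^(-3) + 2^(-5) + 2^(-7) + 2^(-7)
    = 0.5 + 0.25 + 0.125 + 0.125 + 0.03125 + 0.0078125 + 0.0078125
    = 134/128 = 1.046875
Since 1.046875 > 1, Kraft's inequality is NOT satisfied.
A prefix code with these lengths CANNOT exist.

Kraft sum = 1.046875. Not satisfied.


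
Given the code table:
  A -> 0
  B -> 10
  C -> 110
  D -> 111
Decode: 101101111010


Decoding:
10 -> B
110 -> C
111 -> D
10 -> B
10 -> B


Result: BCDBB


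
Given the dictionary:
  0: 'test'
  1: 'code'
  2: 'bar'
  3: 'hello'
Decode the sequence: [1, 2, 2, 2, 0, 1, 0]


Look up each index in the dictionary:
  1 -> 'code'
  2 -> 'bar'
  2 -> 'bar'
  2 -> 'bar'
  0 -> 'test'
  1 -> 'code'
  0 -> 'test'

Decoded: "code bar bar bar test code test"


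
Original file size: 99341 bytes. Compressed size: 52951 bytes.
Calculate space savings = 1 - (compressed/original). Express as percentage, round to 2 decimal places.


ratio = compressed/original = 52951/99341 = 0.533023
savings = 1 - ratio = 1 - 0.533023 = 0.466977
as a percentage: 0.466977 * 100 = 46.7%

Space savings = 1 - 52951/99341 = 46.7%


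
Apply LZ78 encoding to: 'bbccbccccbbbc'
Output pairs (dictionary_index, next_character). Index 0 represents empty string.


LZ78 encoding steps:
Dictionary: {0: ''}
Step 1: w='' (idx 0), next='b' -> output (0, 'b'), add 'b' as idx 1
Step 2: w='b' (idx 1), next='c' -> output (1, 'c'), add 'bc' as idx 2
Step 3: w='' (idx 0), next='c' -> output (0, 'c'), add 'c' as idx 3
Step 4: w='bc' (idx 2), next='c' -> output (2, 'c'), add 'bcc' as idx 4
Step 5: w='c' (idx 3), next='c' -> output (3, 'c'), add 'cc' as idx 5
Step 6: w='b' (idx 1), next='b' -> output (1, 'b'), add 'bb' as idx 6
Step 7: w='bc' (idx 2), end of input -> output (2, '')


Encoded: [(0, 'b'), (1, 'c'), (0, 'c'), (2, 'c'), (3, 'c'), (1, 'b'), (2, '')]


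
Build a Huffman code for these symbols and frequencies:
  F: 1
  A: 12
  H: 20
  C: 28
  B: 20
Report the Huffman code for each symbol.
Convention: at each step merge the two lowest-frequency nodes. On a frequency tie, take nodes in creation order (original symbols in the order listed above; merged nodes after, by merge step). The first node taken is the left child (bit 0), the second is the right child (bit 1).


Huffman tree construction:
Step 1: Merge F(1) + A(12) = 13
Step 2: Merge (F+A)(13) + H(20) = 33
Step 3: Merge B(20) + C(28) = 48
Step 4: Merge ((F+A)+H)(33) + (B+C)(48) = 81
Read each symbol's code off the tree from the root (left child = 0, right child = 1).

Codes:
  F: 000 (length 3)
  A: 001 (length 3)
  H: 01 (length 2)
  C: 11 (length 2)
  B: 10 (length 2)
Average code length: 175/81 = 2.1605 bits/symbol


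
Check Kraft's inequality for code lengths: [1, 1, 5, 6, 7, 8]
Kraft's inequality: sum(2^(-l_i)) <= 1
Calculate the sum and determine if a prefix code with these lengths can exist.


Sum = 2^(-1) + 2^(-1) + 2^(-5) + 2^(-6) + 2^(-7) + 2^(-8)
    = 0.5 + 0.5 + 0.03125 + 0.015625 + 0.0078125 + 0.00390625
    = 271/256 = 1.05859375
Since 1.05859375 > 1, Kraft's inequality is NOT satisfied.
A prefix code with these lengths CANNOT exist.

Kraft sum = 1.05859375. Not satisfied.


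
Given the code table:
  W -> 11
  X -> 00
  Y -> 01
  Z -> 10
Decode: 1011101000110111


Decoding:
10 -> Z
11 -> W
10 -> Z
10 -> Z
00 -> X
11 -> W
01 -> Y
11 -> W


Result: ZWZZXWYW


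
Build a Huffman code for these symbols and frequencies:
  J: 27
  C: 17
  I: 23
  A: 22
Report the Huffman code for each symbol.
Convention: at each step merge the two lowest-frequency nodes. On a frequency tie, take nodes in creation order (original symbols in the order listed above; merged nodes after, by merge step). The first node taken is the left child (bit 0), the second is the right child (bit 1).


Huffman tree construction:
Step 1: Merge C(17) + A(22) = 39
Step 2: Merge I(23) + J(27) = 50
Step 3: Merge (C+A)(39) + (I+J)(50) = 89
Read each symbol's code off the tree from the root (left child = 0, right child = 1).

Codes:
  J: 11 (length 2)
  C: 00 (length 2)
  I: 10 (length 2)
  A: 01 (length 2)
Average code length: 178/89 = 2.0000 bits/symbol


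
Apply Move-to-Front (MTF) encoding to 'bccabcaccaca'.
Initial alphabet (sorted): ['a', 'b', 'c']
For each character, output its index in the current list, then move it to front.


MTF encoding:
'b': index 1 in ['a', 'b', 'c'] -> ['b', 'a', 'c']
'c': index 2 in ['b', 'a', 'c'] -> ['c', 'b', 'a']
'c': index 0 in ['c', 'b', 'a'] -> ['c', 'b', 'a']
'a': index 2 in ['c', 'b', 'a'] -> ['a', 'c', 'b']
'b': index 2 in ['a', 'c', 'b'] -> ['b', 'a', 'c']
'c': index 2 in ['b', 'a', 'c'] -> ['c', 'b', 'a']
'a': index 2 in ['c', 'b', 'a'] -> ['a', 'c', 'b']
'c': index 1 in ['a', 'c', 'b'] -> ['c', 'a', 'b']
'c': index 0 in ['c', 'a', 'b'] -> ['c', 'a', 'b']
'a': index 1 in ['c', 'a', 'b'] -> ['a', 'c', 'b']
'c': index 1 in ['a', 'c', 'b'] -> ['c', 'a', 'b']
'a': index 1 in ['c', 'a', 'b'] -> ['a', 'c', 'b']


Output: [1, 2, 0, 2, 2, 2, 2, 1, 0, 1, 1, 1]


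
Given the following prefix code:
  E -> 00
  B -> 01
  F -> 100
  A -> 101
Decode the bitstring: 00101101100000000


Decoding step by step:
Bits 00 -> E
Bits 101 -> A
Bits 101 -> A
Bits 100 -> F
Bits 00 -> E
Bits 00 -> E
Bits 00 -> E


Decoded message: EAAFEEE


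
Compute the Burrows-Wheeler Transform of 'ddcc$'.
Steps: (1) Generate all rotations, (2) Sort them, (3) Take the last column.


Rotations (sorted):
  0: $ddcc -> last char: c
  1: c$ddc -> last char: c
  2: cc$dd -> last char: d
  3: dcc$d -> last char: d
  4: ddcc$ -> last char: $


BWT = ccdd$


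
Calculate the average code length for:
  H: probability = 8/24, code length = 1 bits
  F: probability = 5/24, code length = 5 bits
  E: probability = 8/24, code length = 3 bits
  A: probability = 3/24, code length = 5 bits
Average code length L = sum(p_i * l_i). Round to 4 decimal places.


Weighted contributions p_i * l_i:
  H: (8/24) * 1 = 8/24
  F: (5/24) * 5 = 25/24
  E: (8/24) * 3 = 24/24
  A: (3/24) * 5 = 15/24
Sum = (8 + 25 + 24 + 15)/24 = 72/24

L = 72/24 = 3.0000 bits/symbol


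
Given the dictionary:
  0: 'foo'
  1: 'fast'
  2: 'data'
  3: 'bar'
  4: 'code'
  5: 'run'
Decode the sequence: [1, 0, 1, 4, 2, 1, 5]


Look up each index in the dictionary:
  1 -> 'fast'
  0 -> 'foo'
  1 -> 'fast'
  4 -> 'code'
  2 -> 'data'
  1 -> 'fast'
  5 -> 'run'

Decoded: "fast foo fast code data fast run"


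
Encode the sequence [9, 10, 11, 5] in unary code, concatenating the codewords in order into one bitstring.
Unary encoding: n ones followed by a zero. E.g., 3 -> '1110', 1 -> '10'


Encode each number as n ones followed by a terminating 0:
  9 -> 1111111110 (10 bits)
  10 -> 11111111110 (11 bits)
  11 -> 111111111110 (12 bits)
  5 -> 111110 (6 bits)
Total length = 10 + 11 + 12 + 6 = 39 bits.

Unary([9, 10, 11, 5]) = 111111111011111111110111111111110111110 (39 bits)


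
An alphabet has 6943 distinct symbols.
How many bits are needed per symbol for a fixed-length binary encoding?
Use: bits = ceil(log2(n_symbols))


log2(6943) = 12.7613
Bracket: 2^12 = 4096 < 6943 <= 2^13 = 8192
So ceil(log2(6943)) = 13

bits = ceil(log2(6943)) = ceil(12.7613) = 13 bits


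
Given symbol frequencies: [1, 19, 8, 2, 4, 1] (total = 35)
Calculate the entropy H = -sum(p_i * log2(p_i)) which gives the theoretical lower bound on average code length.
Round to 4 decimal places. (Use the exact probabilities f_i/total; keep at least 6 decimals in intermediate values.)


Per-symbol terms -p_i * log2(p_i) with p_i = f_i/35:
  p = 1/35 = 0.028571: log2(p) = -5.129283, -p*log2(p) = 0.146551
  p = 19/35 = 0.542857: log2(p) = -0.881356, -p*log2(p) = 0.478450
  p = 8/35 = 0.228571: log2(p) = -2.129283, -p*log2(p) = 0.486693
  p = 2/35 = 0.057143: log2(p) = -4.129283, -p*log2(p) = 0.235959
  p = 4/35 = 0.114286: log2(p) = -3.129283, -p*log2(p) = 0.357632
  p = 1/35 = 0.028571: log2(p) = -5.129283, -p*log2(p) = 0.146551
H = 0.146551 + 0.478450 + 0.486693 + 0.235959 + 0.357632 + 0.146551 = 1.851836

H = 1.8518 bits/symbol


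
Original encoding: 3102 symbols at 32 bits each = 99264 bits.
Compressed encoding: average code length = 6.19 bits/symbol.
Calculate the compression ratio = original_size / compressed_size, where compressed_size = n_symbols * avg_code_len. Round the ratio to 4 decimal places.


original_size = n_symbols * orig_bits = 3102 * 32 = 99264 bits
compressed_size = n_symbols * avg_code_len = 3102 * 6.19 = 19201.38 bits
ratio = original_size / compressed_size = 99264 / 19201.38 = 5.1696

Compression ratio = 5.1696


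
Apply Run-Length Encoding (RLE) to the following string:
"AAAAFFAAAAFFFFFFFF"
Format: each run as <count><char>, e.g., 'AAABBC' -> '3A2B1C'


Scanning runs left to right:
  i=0: run of 'A' x 4 -> '4A'
  i=4: run of 'F' x 2 -> '2F'
  i=6: run of 'A' x 4 -> '4A'
  i=10: run of 'F' x 8 -> '8F'

RLE = 4A2F4A8F


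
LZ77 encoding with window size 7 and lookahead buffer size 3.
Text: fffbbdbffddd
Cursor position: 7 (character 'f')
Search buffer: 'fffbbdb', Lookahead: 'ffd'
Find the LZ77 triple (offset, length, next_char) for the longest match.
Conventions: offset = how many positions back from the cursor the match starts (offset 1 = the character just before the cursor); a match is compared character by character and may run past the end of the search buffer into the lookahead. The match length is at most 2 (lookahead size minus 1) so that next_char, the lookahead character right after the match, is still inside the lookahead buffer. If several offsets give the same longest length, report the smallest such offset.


Try each offset into the search buffer:
  offset=1 (pos 6, char 'b'): match length 0
  offset=2 (pos 5, char 'd'): match length 0
  offset=3 (pos 4, char 'b'): match length 0
  offset=4 (pos 3, char 'b'): match length 0
  offset=5 (pos 2, char 'f'): match length 1
  offset=6 (pos 1, char 'f'): match length 2
  offset=7 (pos 0, char 'f'): match length 2
Longest match has length 2, found at offsets 6, 7; take the smallest, offset 6.
next_char = character at position 7 + 2 = 9 -> 'd'

Best match: offset=6, length=2 (matching 'ff' starting at position 1)
LZ77 triple: (6, 2, 'd')


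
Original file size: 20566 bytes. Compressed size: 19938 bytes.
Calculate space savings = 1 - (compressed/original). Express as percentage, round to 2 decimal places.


ratio = compressed/original = 19938/20566 = 0.969464
savings = 1 - ratio = 1 - 0.969464 = 0.030536
as a percentage: 0.030536 * 100 = 3.05%

Space savings = 1 - 19938/20566 = 3.05%


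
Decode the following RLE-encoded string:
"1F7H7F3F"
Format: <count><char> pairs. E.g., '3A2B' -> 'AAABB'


Expanding each <count><char> pair:
  1F -> 'F'
  7H -> 'HHHHHHH'
  7F -> 'FFFFFFF'
  3F -> 'FFF'

Decoded = FHHHHHHHFFFFFFFFFF


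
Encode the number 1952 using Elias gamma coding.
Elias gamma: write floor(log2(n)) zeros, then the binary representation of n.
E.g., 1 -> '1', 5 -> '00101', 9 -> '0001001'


num_bits = floor(log2(1952)) + 1 = 11
leading_zeros = num_bits - 1 = 10
binary(1952) = 11110100000

Elias gamma(1952) = '0000000000' + '11110100000' = 000000000011110100000 (21 bits)


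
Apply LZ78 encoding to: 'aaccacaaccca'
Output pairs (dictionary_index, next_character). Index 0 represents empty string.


LZ78 encoding steps:
Dictionary: {0: ''}
Step 1: w='' (idx 0), next='a' -> output (0, 'a'), add 'a' as idx 1
Step 2: w='a' (idx 1), next='c' -> output (1, 'c'), add 'ac' as idx 2
Step 3: w='' (idx 0), next='c' -> output (0, 'c'), add 'c' as idx 3
Step 4: w='ac' (idx 2), next='a' -> output (2, 'a'), add 'aca' as idx 4
Step 5: w='ac' (idx 2), next='c' -> output (2, 'c'), add 'acc' as idx 5
Step 6: w='c' (idx 3), next='a' -> output (3, 'a'), add 'ca' as idx 6


Encoded: [(0, 'a'), (1, 'c'), (0, 'c'), (2, 'a'), (2, 'c'), (3, 'a')]


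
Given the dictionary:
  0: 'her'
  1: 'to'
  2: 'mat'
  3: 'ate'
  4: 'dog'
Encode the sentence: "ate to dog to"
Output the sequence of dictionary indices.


Look up each word in the dictionary:
  'ate' -> 3
  'to' -> 1
  'dog' -> 4
  'to' -> 1

Encoded: [3, 1, 4, 1]


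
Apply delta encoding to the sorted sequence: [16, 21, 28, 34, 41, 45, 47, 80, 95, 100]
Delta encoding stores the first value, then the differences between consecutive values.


First value: 16
Deltas:
  21 - 16 = 5
  28 - 21 = 7
  34 - 28 = 6
  41 - 34 = 7
  45 - 41 = 4
  47 - 45 = 2
  80 - 47 = 33
  95 - 80 = 15
  100 - 95 = 5


Delta encoded: [16, 5, 7, 6, 7, 4, 2, 33, 15, 5]


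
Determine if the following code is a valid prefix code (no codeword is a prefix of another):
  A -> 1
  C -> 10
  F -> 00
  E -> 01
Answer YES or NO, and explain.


Checking each pair (does one codeword prefix another?):
  A='1' vs C='10': prefix -- VIOLATION

NO -- this is NOT a valid prefix code. A (1) is a prefix of C (10).


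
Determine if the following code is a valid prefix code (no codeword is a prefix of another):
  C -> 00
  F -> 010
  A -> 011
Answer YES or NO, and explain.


Checking each pair (does one codeword prefix another?):
  C='00' vs F='010': no prefix
  C='00' vs A='011': no prefix
  F='010' vs C='00': no prefix
  F='010' vs A='011': no prefix
  A='011' vs C='00': no prefix
  A='011' vs F='010': no prefix
No violation found over all pairs.

YES -- this is a valid prefix code. No codeword is a prefix of any other codeword.


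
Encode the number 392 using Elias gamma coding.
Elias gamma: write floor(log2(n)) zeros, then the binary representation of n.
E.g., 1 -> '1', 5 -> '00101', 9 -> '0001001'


num_bits = floor(log2(392)) + 1 = 9
leading_zeros = num_bits - 1 = 8
binary(392) = 110001000

Elias gamma(392) = '00000000' + '110001000' = 00000000110001000 (17 bits)


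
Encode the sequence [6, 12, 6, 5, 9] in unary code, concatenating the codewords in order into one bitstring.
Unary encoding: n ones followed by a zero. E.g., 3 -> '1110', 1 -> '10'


Encode each number as n ones followed by a terminating 0:
  6 -> 1111110 (7 bits)
  12 -> 1111111111110 (13 bits)
  6 -> 1111110 (7 bits)
  5 -> 111110 (6 bits)
  9 -> 1111111110 (10 bits)
Total length = 7 + 13 + 7 + 6 + 10 = 43 bits.

Unary([6, 12, 6, 5, 9]) = 1111110111111111111011111101111101111111110 (43 bits)


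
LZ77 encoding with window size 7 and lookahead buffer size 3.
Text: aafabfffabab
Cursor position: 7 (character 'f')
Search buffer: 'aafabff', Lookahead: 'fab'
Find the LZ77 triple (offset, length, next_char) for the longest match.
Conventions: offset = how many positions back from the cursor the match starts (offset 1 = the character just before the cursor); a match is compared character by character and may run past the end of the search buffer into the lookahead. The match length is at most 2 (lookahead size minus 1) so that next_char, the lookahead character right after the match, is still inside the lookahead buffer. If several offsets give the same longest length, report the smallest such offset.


Try each offset into the search buffer:
  offset=1 (pos 6, char 'f'): match length 1
  offset=2 (pos 5, char 'f'): match length 1
  offset=3 (pos 4, char 'b'): match length 0
  offset=4 (pos 3, char 'a'): match length 0
  offset=5 (pos 2, char 'f'): match length 2
  offset=6 (pos 1, char 'a'): match length 0
  offset=7 (pos 0, char 'a'): match length 0
Longest match has length 2 at offset 5.
next_char = character at position 7 + 2 = 9 -> 'b'

Best match: offset=5, length=2 (matching 'fa' starting at position 2)
LZ77 triple: (5, 2, 'b')


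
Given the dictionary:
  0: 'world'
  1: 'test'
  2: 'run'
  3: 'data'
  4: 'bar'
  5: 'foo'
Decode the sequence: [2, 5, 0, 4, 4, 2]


Look up each index in the dictionary:
  2 -> 'run'
  5 -> 'foo'
  0 -> 'world'
  4 -> 'bar'
  4 -> 'bar'
  2 -> 'run'

Decoded: "run foo world bar bar run"


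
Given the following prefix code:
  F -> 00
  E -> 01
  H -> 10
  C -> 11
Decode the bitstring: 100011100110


Decoding step by step:
Bits 10 -> H
Bits 00 -> F
Bits 11 -> C
Bits 10 -> H
Bits 01 -> E
Bits 10 -> H


Decoded message: HFCHEH


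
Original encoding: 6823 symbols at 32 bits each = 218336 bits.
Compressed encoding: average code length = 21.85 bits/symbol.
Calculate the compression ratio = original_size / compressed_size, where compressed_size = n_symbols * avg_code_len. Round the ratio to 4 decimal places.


original_size = n_symbols * orig_bits = 6823 * 32 = 218336 bits
compressed_size = n_symbols * avg_code_len = 6823 * 21.85 = 149082.55 bits
ratio = original_size / compressed_size = 218336 / 149082.55 = 1.4645

Compression ratio = 1.4645


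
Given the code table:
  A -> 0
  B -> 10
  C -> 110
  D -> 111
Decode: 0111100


Decoding:
0 -> A
111 -> D
10 -> B
0 -> A


Result: ADBA


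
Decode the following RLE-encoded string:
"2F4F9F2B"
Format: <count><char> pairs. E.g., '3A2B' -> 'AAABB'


Expanding each <count><char> pair:
  2F -> 'FF'
  4F -> 'FFFF'
  9F -> 'FFFFFFFFF'
  2B -> 'BB'

Decoded = FFFFFFFFFFFFFFFBB


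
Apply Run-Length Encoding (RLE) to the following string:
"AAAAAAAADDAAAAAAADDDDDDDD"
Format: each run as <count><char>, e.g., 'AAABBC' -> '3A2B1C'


Scanning runs left to right:
  i=0: run of 'A' x 8 -> '8A'
  i=8: run of 'D' x 2 -> '2D'
  i=10: run of 'A' x 7 -> '7A'
  i=17: run of 'D' x 8 -> '8D'

RLE = 8A2D7A8D


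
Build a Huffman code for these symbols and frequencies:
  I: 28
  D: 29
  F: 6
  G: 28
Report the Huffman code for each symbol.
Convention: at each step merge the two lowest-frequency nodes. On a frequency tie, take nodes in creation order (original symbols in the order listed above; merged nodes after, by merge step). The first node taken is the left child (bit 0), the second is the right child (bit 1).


Huffman tree construction:
Step 1: Merge F(6) + I(28) = 34
Step 2: Merge G(28) + D(29) = 57
Step 3: Merge (F+I)(34) + (G+D)(57) = 91
Read each symbol's code off the tree from the root (left child = 0, right child = 1).

Codes:
  I: 01 (length 2)
  D: 11 (length 2)
  F: 00 (length 2)
  G: 10 (length 2)
Average code length: 182/91 = 2.0000 bits/symbol


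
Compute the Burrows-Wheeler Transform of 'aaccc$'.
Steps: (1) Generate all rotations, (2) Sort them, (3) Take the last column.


Rotations (sorted):
  0: $aaccc -> last char: c
  1: aaccc$ -> last char: $
  2: accc$a -> last char: a
  3: c$aacc -> last char: c
  4: cc$aac -> last char: c
  5: ccc$aa -> last char: a


BWT = c$acca


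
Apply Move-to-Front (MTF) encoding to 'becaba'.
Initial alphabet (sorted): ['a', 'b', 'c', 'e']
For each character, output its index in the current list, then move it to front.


MTF encoding:
'b': index 1 in ['a', 'b', 'c', 'e'] -> ['b', 'a', 'c', 'e']
'e': index 3 in ['b', 'a', 'c', 'e'] -> ['e', 'b', 'a', 'c']
'c': index 3 in ['e', 'b', 'a', 'c'] -> ['c', 'e', 'b', 'a']
'a': index 3 in ['c', 'e', 'b', 'a'] -> ['a', 'c', 'e', 'b']
'b': index 3 in ['a', 'c', 'e', 'b'] -> ['b', 'a', 'c', 'e']
'a': index 1 in ['b', 'a', 'c', 'e'] -> ['a', 'b', 'c', 'e']


Output: [1, 3, 3, 3, 3, 1]


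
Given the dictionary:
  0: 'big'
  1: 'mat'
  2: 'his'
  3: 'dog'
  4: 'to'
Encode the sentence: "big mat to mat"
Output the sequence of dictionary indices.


Look up each word in the dictionary:
  'big' -> 0
  'mat' -> 1
  'to' -> 4
  'mat' -> 1

Encoded: [0, 1, 4, 1]


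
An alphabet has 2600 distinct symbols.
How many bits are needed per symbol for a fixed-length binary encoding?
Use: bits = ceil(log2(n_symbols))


log2(2600) = 11.3443
Bracket: 2^11 = 2048 < 2600 <= 2^12 = 4096
So ceil(log2(2600)) = 12

bits = ceil(log2(2600)) = ceil(11.3443) = 12 bits


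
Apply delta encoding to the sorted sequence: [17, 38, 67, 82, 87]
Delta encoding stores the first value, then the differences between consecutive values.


First value: 17
Deltas:
  38 - 17 = 21
  67 - 38 = 29
  82 - 67 = 15
  87 - 82 = 5


Delta encoded: [17, 21, 29, 15, 5]


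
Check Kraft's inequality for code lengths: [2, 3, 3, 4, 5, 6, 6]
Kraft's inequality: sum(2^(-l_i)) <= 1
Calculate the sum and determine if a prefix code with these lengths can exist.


Sum = 2^(-2) + 2^(-3) + 2^(-3) + 2^(-4) + 2^(-5) + 2^(-6) + 2^(-6)
    = 0.25 + 0.125 + 0.125 + 0.0625 + 0.03125 + 0.015625 + 0.015625
    = 40/64 = 0.625
Since 0.625 <= 1, Kraft's inequality IS satisfied.
A prefix code with these lengths CAN exist.

Kraft sum = 0.625. Satisfied.


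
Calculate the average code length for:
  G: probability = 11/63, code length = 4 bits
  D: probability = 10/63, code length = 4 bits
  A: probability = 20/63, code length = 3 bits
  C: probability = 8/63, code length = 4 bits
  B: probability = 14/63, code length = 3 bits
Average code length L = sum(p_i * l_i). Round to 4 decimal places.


Weighted contributions p_i * l_i:
  G: (11/63) * 4 = 44/63
  D: (10/63) * 4 = 40/63
  A: (20/63) * 3 = 60/63
  C: (8/63) * 4 = 32/63
  B: (14/63) * 3 = 42/63
Sum = (44 + 40 + 60 + 32 + 42)/63 = 218/63

L = 218/63 = 3.4603 bits/symbol


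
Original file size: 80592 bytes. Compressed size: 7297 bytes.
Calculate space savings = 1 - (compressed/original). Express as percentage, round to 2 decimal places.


ratio = compressed/original = 7297/80592 = 0.090542
savings = 1 - ratio = 1 - 0.090542 = 0.909458
as a percentage: 0.909458 * 100 = 90.95%

Space savings = 1 - 7297/80592 = 90.95%


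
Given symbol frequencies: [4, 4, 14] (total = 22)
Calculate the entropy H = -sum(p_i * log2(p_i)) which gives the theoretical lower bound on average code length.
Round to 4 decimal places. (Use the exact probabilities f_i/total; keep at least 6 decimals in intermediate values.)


Per-symbol terms -p_i * log2(p_i) with p_i = f_i/22:
  p = 4/22 = 0.181818: log2(p) = -2.459432, -p*log2(p) = 0.447169
  p = 4/22 = 0.181818: log2(p) = -2.459432, -p*log2(p) = 0.447169
  p = 14/22 = 0.636364: log2(p) = -0.652077, -p*log2(p) = 0.414958
H = 0.447169 + 0.447169 + 0.414958 = 1.309296

H = 1.3093 bits/symbol


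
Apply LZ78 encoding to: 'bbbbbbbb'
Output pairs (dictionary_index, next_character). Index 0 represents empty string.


LZ78 encoding steps:
Dictionary: {0: ''}
Step 1: w='' (idx 0), next='b' -> output (0, 'b'), add 'b' as idx 1
Step 2: w='b' (idx 1), next='b' -> output (1, 'b'), add 'bb' as idx 2
Step 3: w='bb' (idx 2), next='b' -> output (2, 'b'), add 'bbb' as idx 3
Step 4: w='bb' (idx 2), end of input -> output (2, '')


Encoded: [(0, 'b'), (1, 'b'), (2, 'b'), (2, '')]


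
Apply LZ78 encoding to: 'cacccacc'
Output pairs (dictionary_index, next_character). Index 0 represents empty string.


LZ78 encoding steps:
Dictionary: {0: ''}
Step 1: w='' (idx 0), next='c' -> output (0, 'c'), add 'c' as idx 1
Step 2: w='' (idx 0), next='a' -> output (0, 'a'), add 'a' as idx 2
Step 3: w='c' (idx 1), next='c' -> output (1, 'c'), add 'cc' as idx 3
Step 4: w='c' (idx 1), next='a' -> output (1, 'a'), add 'ca' as idx 4
Step 5: w='cc' (idx 3), end of input -> output (3, '')


Encoded: [(0, 'c'), (0, 'a'), (1, 'c'), (1, 'a'), (3, '')]


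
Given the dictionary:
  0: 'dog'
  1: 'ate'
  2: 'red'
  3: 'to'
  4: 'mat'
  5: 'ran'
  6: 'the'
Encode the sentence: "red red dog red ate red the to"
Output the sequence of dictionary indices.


Look up each word in the dictionary:
  'red' -> 2
  'red' -> 2
  'dog' -> 0
  'red' -> 2
  'ate' -> 1
  'red' -> 2
  'the' -> 6
  'to' -> 3

Encoded: [2, 2, 0, 2, 1, 2, 6, 3]


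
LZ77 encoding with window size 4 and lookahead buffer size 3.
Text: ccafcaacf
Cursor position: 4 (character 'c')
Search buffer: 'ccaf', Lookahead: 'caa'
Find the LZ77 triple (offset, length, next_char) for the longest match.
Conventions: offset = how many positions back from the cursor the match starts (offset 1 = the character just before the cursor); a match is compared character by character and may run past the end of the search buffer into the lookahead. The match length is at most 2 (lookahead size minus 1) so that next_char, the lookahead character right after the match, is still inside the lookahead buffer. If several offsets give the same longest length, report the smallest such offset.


Try each offset into the search buffer:
  offset=1 (pos 3, char 'f'): match length 0
  offset=2 (pos 2, char 'a'): match length 0
  offset=3 (pos 1, char 'c'): match length 2
  offset=4 (pos 0, char 'c'): match length 1
Longest match has length 2 at offset 3.
next_char = character at position 4 + 2 = 6 -> 'a'

Best match: offset=3, length=2 (matching 'ca' starting at position 1)
LZ77 triple: (3, 2, 'a')


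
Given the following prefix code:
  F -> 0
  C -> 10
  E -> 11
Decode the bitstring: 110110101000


Decoding step by step:
Bits 11 -> E
Bits 0 -> F
Bits 11 -> E
Bits 0 -> F
Bits 10 -> C
Bits 10 -> C
Bits 0 -> F
Bits 0 -> F


Decoded message: EFEFCCFF


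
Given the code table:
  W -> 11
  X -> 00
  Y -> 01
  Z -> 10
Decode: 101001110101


Decoding:
10 -> Z
10 -> Z
01 -> Y
11 -> W
01 -> Y
01 -> Y


Result: ZZYWYY


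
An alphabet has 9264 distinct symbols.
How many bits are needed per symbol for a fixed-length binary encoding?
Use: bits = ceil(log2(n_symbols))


log2(9264) = 13.1774
Bracket: 2^13 = 8192 < 9264 <= 2^14 = 16384
So ceil(log2(9264)) = 14

bits = ceil(log2(9264)) = ceil(13.1774) = 14 bits


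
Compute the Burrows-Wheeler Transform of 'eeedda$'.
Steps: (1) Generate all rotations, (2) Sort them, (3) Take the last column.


Rotations (sorted):
  0: $eeedda -> last char: a
  1: a$eeedd -> last char: d
  2: da$eeed -> last char: d
  3: dda$eee -> last char: e
  4: edda$ee -> last char: e
  5: eedda$e -> last char: e
  6: eeedda$ -> last char: $


BWT = addeee$


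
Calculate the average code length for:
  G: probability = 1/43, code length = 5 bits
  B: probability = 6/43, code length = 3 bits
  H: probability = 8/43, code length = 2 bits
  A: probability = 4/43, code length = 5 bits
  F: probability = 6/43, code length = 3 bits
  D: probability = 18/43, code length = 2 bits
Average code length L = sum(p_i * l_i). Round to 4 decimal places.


Weighted contributions p_i * l_i:
  G: (1/43) * 5 = 5/43
  B: (6/43) * 3 = 18/43
  H: (8/43) * 2 = 16/43
  A: (4/43) * 5 = 20/43
  F: (6/43) * 3 = 18/43
  D: (18/43) * 2 = 36/43
Sum = (5 + 18 + 16 + 20 + 18 + 36)/43 = 113/43

L = 113/43 = 2.6279 bits/symbol


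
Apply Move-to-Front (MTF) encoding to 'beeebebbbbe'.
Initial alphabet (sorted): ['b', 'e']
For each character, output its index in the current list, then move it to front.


MTF encoding:
'b': index 0 in ['b', 'e'] -> ['b', 'e']
'e': index 1 in ['b', 'e'] -> ['e', 'b']
'e': index 0 in ['e', 'b'] -> ['e', 'b']
'e': index 0 in ['e', 'b'] -> ['e', 'b']
'b': index 1 in ['e', 'b'] -> ['b', 'e']
'e': index 1 in ['b', 'e'] -> ['e', 'b']
'b': index 1 in ['e', 'b'] -> ['b', 'e']
'b': index 0 in ['b', 'e'] -> ['b', 'e']
'b': index 0 in ['b', 'e'] -> ['b', 'e']
'b': index 0 in ['b', 'e'] -> ['b', 'e']
'e': index 1 in ['b', 'e'] -> ['e', 'b']


Output: [0, 1, 0, 0, 1, 1, 1, 0, 0, 0, 1]


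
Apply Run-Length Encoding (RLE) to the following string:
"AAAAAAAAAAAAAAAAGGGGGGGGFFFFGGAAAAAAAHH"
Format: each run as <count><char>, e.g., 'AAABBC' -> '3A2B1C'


Scanning runs left to right:
  i=0: run of 'A' x 16 -> '16A'
  i=16: run of 'G' x 8 -> '8G'
  i=24: run of 'F' x 4 -> '4F'
  i=28: run of 'G' x 2 -> '2G'
  i=30: run of 'A' x 7 -> '7A'
  i=37: run of 'H' x 2 -> '2H'

RLE = 16A8G4F2G7A2H


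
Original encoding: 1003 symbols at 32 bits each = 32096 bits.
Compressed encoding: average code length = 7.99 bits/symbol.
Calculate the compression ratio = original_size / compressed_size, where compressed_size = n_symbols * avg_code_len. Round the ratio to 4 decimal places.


original_size = n_symbols * orig_bits = 1003 * 32 = 32096 bits
compressed_size = n_symbols * avg_code_len = 1003 * 7.99 = 8013.97 bits
ratio = original_size / compressed_size = 32096 / 8013.97 = 4.005

Compression ratio = 4.005


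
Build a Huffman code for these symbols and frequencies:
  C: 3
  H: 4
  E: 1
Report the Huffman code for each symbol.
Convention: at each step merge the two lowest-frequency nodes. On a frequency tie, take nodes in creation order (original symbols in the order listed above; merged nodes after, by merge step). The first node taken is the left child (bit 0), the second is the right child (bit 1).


Huffman tree construction:
Step 1: Merge E(1) + C(3) = 4
Step 2: Merge H(4) + (E+C)(4) = 8
Read each symbol's code off the tree from the root (left child = 0, right child = 1).

Codes:
  C: 11 (length 2)
  H: 0 (length 1)
  E: 10 (length 2)
Average code length: 12/8 = 1.5000 bits/symbol


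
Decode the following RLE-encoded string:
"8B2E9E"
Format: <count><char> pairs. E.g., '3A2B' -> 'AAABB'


Expanding each <count><char> pair:
  8B -> 'BBBBBBBB'
  2E -> 'EE'
  9E -> 'EEEEEEEEE'

Decoded = BBBBBBBBEEEEEEEEEEE


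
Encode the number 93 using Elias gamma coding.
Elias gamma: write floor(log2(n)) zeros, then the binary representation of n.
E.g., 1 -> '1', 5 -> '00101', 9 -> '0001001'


num_bits = floor(log2(93)) + 1 = 7
leading_zeros = num_bits - 1 = 6
binary(93) = 1011101

Elias gamma(93) = '000000' + '1011101' = 0000001011101 (13 bits)


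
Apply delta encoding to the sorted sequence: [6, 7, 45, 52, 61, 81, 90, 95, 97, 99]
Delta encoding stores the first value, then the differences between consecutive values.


First value: 6
Deltas:
  7 - 6 = 1
  45 - 7 = 38
  52 - 45 = 7
  61 - 52 = 9
  81 - 61 = 20
  90 - 81 = 9
  95 - 90 = 5
  97 - 95 = 2
  99 - 97 = 2


Delta encoded: [6, 1, 38, 7, 9, 20, 9, 5, 2, 2]


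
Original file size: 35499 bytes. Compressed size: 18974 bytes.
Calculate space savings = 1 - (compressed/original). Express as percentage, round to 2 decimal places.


ratio = compressed/original = 18974/35499 = 0.534494
savings = 1 - ratio = 1 - 0.534494 = 0.465506
as a percentage: 0.465506 * 100 = 46.55%

Space savings = 1 - 18974/35499 = 46.55%


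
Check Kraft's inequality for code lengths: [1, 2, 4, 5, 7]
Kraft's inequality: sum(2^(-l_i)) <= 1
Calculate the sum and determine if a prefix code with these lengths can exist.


Sum = 2^(-1) + 2^(-2) + 2^(-4) + 2^(-5) + 2^(-7)
    = 0.5 + 0.25 + 0.0625 + 0.03125 + 0.0078125
    = 109/128 = 0.8515625
Since 0.8515625 <= 1, Kraft's inequality IS satisfied.
A prefix code with these lengths CAN exist.

Kraft sum = 0.8515625. Satisfied.


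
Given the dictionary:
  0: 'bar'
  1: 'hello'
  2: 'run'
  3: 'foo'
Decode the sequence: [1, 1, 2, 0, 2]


Look up each index in the dictionary:
  1 -> 'hello'
  1 -> 'hello'
  2 -> 'run'
  0 -> 'bar'
  2 -> 'run'

Decoded: "hello hello run bar run"


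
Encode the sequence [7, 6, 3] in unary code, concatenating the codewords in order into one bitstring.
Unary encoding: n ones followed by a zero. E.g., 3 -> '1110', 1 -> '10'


Encode each number as n ones followed by a terminating 0:
  7 -> 11111110 (8 bits)
  6 -> 1111110 (7 bits)
  3 -> 1110 (4 bits)
Total length = 8 + 7 + 4 = 19 bits.

Unary([7, 6, 3]) = 1111111011111101110 (19 bits)


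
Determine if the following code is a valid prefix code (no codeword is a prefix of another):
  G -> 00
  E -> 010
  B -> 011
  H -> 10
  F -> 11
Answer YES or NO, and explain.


Checking each pair (does one codeword prefix another?):
  G='00' vs E='010': no prefix
  G='00' vs B='011': no prefix
  G='00' vs H='10': no prefix
  G='00' vs F='11': no prefix
  E='010' vs G='00': no prefix
  E='010' vs B='011': no prefix
  E='010' vs H='10': no prefix
  E='010' vs F='11': no prefix
  B='011' vs G='00': no prefix
  B='011' vs E='010': no prefix
  B='011' vs H='10': no prefix
  B='011' vs F='11': no prefix
  H='10' vs G='00': no prefix
  H='10' vs E='010': no prefix
  H='10' vs B='011': no prefix
  H='10' vs F='11': no prefix
  F='11' vs G='00': no prefix
  F='11' vs E='010': no prefix
  F='11' vs B='011': no prefix
  F='11' vs H='10': no prefix
No violation found over all pairs.

YES -- this is a valid prefix code. No codeword is a prefix of any other codeword.


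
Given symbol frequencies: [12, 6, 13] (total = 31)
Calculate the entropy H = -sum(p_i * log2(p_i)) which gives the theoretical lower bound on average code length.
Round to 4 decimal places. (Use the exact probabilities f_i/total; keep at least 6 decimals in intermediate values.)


Per-symbol terms -p_i * log2(p_i) with p_i = f_i/31:
  p = 12/31 = 0.387097: log2(p) = -1.369234, -p*log2(p) = 0.530026
  p = 6/31 = 0.193548: log2(p) = -2.369234, -p*log2(p) = 0.458561
  p = 13/31 = 0.419355: log2(p) = -1.253757, -p*log2(p) = 0.525769
H = 0.530026 + 0.458561 + 0.525769 = 1.514356

H = 1.5144 bits/symbol


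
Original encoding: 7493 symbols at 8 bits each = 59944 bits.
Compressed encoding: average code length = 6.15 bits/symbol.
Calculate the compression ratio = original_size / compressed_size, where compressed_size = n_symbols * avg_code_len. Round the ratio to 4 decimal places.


original_size = n_symbols * orig_bits = 7493 * 8 = 59944 bits
compressed_size = n_symbols * avg_code_len = 7493 * 6.15 = 46081.95 bits
ratio = original_size / compressed_size = 59944 / 46081.95 = 1.3008

Compression ratio = 1.3008


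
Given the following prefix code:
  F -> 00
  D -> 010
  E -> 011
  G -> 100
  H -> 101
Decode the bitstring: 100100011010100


Decoding step by step:
Bits 100 -> G
Bits 100 -> G
Bits 011 -> E
Bits 010 -> D
Bits 100 -> G


Decoded message: GGEDG


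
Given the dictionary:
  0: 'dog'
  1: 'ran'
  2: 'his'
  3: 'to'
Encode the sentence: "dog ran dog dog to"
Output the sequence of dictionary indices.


Look up each word in the dictionary:
  'dog' -> 0
  'ran' -> 1
  'dog' -> 0
  'dog' -> 0
  'to' -> 3

Encoded: [0, 1, 0, 0, 3]


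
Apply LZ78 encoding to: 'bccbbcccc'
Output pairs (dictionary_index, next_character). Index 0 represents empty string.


LZ78 encoding steps:
Dictionary: {0: ''}
Step 1: w='' (idx 0), next='b' -> output (0, 'b'), add 'b' as idx 1
Step 2: w='' (idx 0), next='c' -> output (0, 'c'), add 'c' as idx 2
Step 3: w='c' (idx 2), next='b' -> output (2, 'b'), add 'cb' as idx 3
Step 4: w='b' (idx 1), next='c' -> output (1, 'c'), add 'bc' as idx 4
Step 5: w='c' (idx 2), next='c' -> output (2, 'c'), add 'cc' as idx 5
Step 6: w='c' (idx 2), end of input -> output (2, '')


Encoded: [(0, 'b'), (0, 'c'), (2, 'b'), (1, 'c'), (2, 'c'), (2, '')]


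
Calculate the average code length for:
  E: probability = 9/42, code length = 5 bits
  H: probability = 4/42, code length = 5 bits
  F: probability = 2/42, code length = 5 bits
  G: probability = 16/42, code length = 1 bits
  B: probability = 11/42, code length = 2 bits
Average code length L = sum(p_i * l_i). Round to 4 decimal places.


Weighted contributions p_i * l_i:
  E: (9/42) * 5 = 45/42
  H: (4/42) * 5 = 20/42
  F: (2/42) * 5 = 10/42
  G: (16/42) * 1 = 16/42
  B: (11/42) * 2 = 22/42
Sum = (45 + 20 + 10 + 16 + 22)/42 = 113/42

L = 113/42 = 2.6905 bits/symbol


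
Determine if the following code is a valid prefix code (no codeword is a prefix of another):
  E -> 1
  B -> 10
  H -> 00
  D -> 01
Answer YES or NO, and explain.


Checking each pair (does one codeword prefix another?):
  E='1' vs B='10': prefix -- VIOLATION

NO -- this is NOT a valid prefix code. E (1) is a prefix of B (10).


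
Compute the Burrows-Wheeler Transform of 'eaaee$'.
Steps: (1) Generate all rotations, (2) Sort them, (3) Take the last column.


Rotations (sorted):
  0: $eaaee -> last char: e
  1: aaee$e -> last char: e
  2: aee$ea -> last char: a
  3: e$eaae -> last char: e
  4: eaaee$ -> last char: $
  5: ee$eaa -> last char: a


BWT = eeae$a


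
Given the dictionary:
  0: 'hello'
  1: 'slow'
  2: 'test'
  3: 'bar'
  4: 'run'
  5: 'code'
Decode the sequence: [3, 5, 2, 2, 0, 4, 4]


Look up each index in the dictionary:
  3 -> 'bar'
  5 -> 'code'
  2 -> 'test'
  2 -> 'test'
  0 -> 'hello'
  4 -> 'run'
  4 -> 'run'

Decoded: "bar code test test hello run run"
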